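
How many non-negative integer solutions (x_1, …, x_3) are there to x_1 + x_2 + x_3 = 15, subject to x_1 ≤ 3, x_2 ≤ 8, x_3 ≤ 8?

14

By stars and bars, unrestricted non-negative solutions to x_1+…+x_3 = 15 number C(15+2,2) = 136.
Subtract solutions that violate a single cap (substitute x_i' = x_i − (cap_i+1)): x_1 ≥ 4 gives C(13,2) = 78; x_2 ≥ 9 gives C(8,2) = 28; x_3 ≥ 9 gives C(8,2) = 28. Together 134.
Add back pairs where two caps are both exceeded: 6 + 6 + 0 = 12.
By inclusion–exclusion the count is 136 − 134 + 12 = 14.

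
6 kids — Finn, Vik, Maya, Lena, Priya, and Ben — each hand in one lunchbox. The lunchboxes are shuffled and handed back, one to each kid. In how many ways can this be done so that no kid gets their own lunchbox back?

This is the derangement count D_6: permutations of 6 items with no fixed point.
By inclusion–exclusion this is Σ_{j=0}^{6} (−1)^j C(6,j)·(6−j)!.
Computing: 720 − 720 + 360 − 120 + 30 − 6 + 1 = 265.

265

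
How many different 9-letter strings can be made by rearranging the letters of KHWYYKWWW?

Letter multiplicities in KHWYYKWWW: H×1, K×2, W×4, Y×2.
So there are 9! / (4!·2!·2!) = 3780 distinguishable arrangements.

3780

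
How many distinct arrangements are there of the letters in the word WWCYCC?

The 6 letters of WWCYCC have repeats: C appearing 3 times and W appearing twice.
So there are 6! / (3!·2!) = 60 distinguishable arrangements.

60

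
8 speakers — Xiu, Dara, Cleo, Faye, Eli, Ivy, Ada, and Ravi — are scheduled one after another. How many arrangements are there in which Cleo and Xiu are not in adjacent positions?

There are 8! = 40320 arrangements in all. If Cleo and Xiu are adjacent, merging them into one block gives 2·(7)! = 10080 arrangements.
So 40320 − 10080 = 30240 arrangements keep them apart.

30240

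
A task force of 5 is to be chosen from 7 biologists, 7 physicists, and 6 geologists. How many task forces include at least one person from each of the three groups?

With no constraint there are C(20,5) = 15504 possible selections.
Selections missing a whole group: no biologists → C(13,5) = 1287; no physicists → C(13,5) = 1287; no geologists → C(14,5) = 2002.
Add back selections omitting two groups (i.e. drawn from a single group): C(7,5) + C(7,5) + C(6,5) = 48.
By inclusion–exclusion: 15504 − 4576 + 48 = 10976.

10976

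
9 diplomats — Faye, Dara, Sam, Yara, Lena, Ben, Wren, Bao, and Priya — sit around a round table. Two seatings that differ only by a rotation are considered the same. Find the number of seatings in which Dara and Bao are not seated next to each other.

All circular seatings of 9 people number (8)! = 40320.
Seatings with Dara beside Bao: treat them as a block with 2 internal orders, giving 2 × (7)! = 10080.
Subtracting, 40320 − 10080 = 30240.

30240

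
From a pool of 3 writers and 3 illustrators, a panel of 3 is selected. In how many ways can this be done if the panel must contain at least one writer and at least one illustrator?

With no constraint there are C(6,3) = 20 possible selections.
Subtract selections that omit an entire group: no writers → C(3,3) = 1; no illustrators → C(3,3) = 1.
Both groups omitted at once is impossible, so 20 − 2 = 18.

18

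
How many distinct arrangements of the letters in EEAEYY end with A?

10

Fix A in the last position and arrange the remaining 5 letters.
Those 5 letters have E appearing 3 times and Y appearing twice, giving (5)!/(3!·2!) = 10.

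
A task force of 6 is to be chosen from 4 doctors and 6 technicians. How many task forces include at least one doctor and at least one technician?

209

With no constraint there are C(10,6) = 210 possible selections.
Subtract selections that omit an entire group: no doctors → C(6,6) = 1; no technicians → C(4,6) = 0.
Both groups omitted at once is impossible, so 210 − 1 = 209.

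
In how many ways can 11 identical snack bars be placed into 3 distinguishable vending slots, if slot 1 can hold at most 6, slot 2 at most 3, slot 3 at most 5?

Without the upper bounds there are C(13,2) = 78 ways to split 11 among 3 vending slots.
Subtract solutions that violate a single cap (substitute x_i' = x_i − (cap_i+1)): x_1 ≥ 7 gives C(6,2) = 15; x_2 ≥ 4 gives C(9,2) = 36; x_3 ≥ 6 gives C(7,2) = 21. Together 72.
Add back pairs where two caps are both exceeded: 1 + 0 + 3 = 4.
By inclusion–exclusion the count is 78 − 72 + 4 = 10.

10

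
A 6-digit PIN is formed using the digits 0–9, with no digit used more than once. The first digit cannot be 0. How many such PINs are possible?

136080

The first digit has 10−1 = 9 choices (anything except 0).
The remaining 5 digits are filled from the other 9 symbols without repetition: 9 × 8 × 7 × 6 × 5 = 15120.
Total: 9 × 15120 = 136080.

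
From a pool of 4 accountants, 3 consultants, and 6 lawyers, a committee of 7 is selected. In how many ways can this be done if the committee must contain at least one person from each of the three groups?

Unrestricted: C(13,7) = 1716 ways to pick any 7 of the 13.
Selections missing a whole group: no accountants → C(9,7) = 36; no consultants → C(10,7) = 120; no lawyers → C(7,7) = 1.
Add back selections omitting two groups (i.e. drawn from a single group): C(4,7) + C(3,7) + C(6,7) = 0.
By inclusion–exclusion: 1716 − 157 + 0 = 1559.

1559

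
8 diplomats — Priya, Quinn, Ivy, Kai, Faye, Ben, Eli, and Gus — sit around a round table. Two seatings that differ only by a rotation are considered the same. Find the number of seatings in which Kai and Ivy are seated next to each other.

Treat {Kai, Ivy} as one unit (2 internal orders) and seat the resulting 7 units around the table: (6)! circular arrangements.
So 2 × (6)! = 2 × 720 = 1440.

1440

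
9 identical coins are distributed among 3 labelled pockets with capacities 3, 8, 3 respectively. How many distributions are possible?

15

Ignoring the caps, the number of non-negative solutions to x_1+…+x_3 = 9 is C(11,2) = 55.
Subtract solutions that violate a single cap (substitute x_i' = x_i − (cap_i+1)): x_1 ≥ 4 gives C(7,2) = 21; x_2 ≥ 9 gives C(2,2) = 1; x_3 ≥ 4 gives C(7,2) = 21. Together 43.
Add back pairs where two caps are both exceeded: 0 + 3 + 0 = 3.
By inclusion–exclusion the count is 55 − 43 + 3 = 15.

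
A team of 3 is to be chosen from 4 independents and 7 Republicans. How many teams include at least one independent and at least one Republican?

Total 3-person selections from all 11: C(11,3) = 165.
Selections missing a whole group: no independents → C(7,3) = 35; no Republicans → C(4,3) = 4.
Both groups omitted at once is impossible, so 165 − 39 = 126.

126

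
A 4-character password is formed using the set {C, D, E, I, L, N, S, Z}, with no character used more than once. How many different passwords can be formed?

1680

Choose and order 4 of the 8 symbols: the first character has 8 options, the next 7, then 6, 5.
That product is 8 × 7 × 6 × 5 = 1680.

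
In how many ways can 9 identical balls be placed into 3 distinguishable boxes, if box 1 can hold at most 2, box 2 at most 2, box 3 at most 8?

8

Ignoring the caps, the number of non-negative solutions to x_1+…+x_3 = 9 is C(11,2) = 55.
Subtract solutions that violate a single cap (substitute x_i' = x_i − (cap_i+1)): x_1 ≥ 3 gives C(8,2) = 28; x_2 ≥ 3 gives C(8,2) = 28; x_3 ≥ 9 gives C(2,2) = 1. Together 57.
Add back pairs where two caps are both exceeded: 10 + 0 + 0 = 10.
By inclusion–exclusion the count is 55 − 57 + 10 = 8.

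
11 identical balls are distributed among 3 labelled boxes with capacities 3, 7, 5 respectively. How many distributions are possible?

Without the upper bounds there are C(13,2) = 78 ways to split 11 among 3 boxes.
Subtract solutions that violate a single cap (substitute x_i' = x_i − (cap_i+1)): x_1 ≥ 4 gives C(9,2) = 36; x_2 ≥ 8 gives C(5,2) = 10; x_3 ≥ 6 gives C(7,2) = 21. Together 67.
Add back pairs where two caps are both exceeded: 0 + 3 + 0 = 3.
By inclusion–exclusion the count is 78 − 67 + 3 = 14.

14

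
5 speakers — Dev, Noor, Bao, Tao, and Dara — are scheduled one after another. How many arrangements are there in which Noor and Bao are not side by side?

Of the 5! = 120 arrangements, those with Noor and Bao adjacent number 2 × 4! = 48 (treat the pair as a block with 2 internal orders).
Complementary counting: 120 − 48 = 72.

72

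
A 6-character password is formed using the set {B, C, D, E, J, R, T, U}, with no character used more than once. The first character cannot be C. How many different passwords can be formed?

The first character has 8−1 = 7 choices (anything except C).
The remaining 5 characters are filled from the other 7 symbols without repetition: 7 × 6 × 5 × 4 × 3 = 2520.
Total: 7 × 2520 = 17640.

17640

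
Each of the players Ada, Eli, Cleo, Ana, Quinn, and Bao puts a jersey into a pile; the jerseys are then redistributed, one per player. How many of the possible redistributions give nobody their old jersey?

265

Let Aᵢ be the assignments in which player i gets their old jersey. We want the size of the complement of A₁∪…∪A_6.
By inclusion–exclusion this is Σ_{j=0}^{6} (−1)^j C(6,j)·(6−j)!.
Computing: 720 − 720 + 360 − 120 + 30 − 6 + 1 = 265.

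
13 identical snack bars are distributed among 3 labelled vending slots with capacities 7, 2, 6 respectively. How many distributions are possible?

Ignoring the caps, the number of non-negative solutions to x_1+…+x_3 = 13 is C(15,2) = 105.
Subtract solutions that violate a single cap (substitute x_i' = x_i − (cap_i+1)): x_1 ≥ 8 gives C(7,2) = 21; x_2 ≥ 3 gives C(12,2) = 66; x_3 ≥ 7 gives C(8,2) = 28. Together 115.
Add back pairs where two caps are both exceeded: 6 + 0 + 10 = 16.
By inclusion–exclusion the count is 105 − 115 + 16 = 6.

6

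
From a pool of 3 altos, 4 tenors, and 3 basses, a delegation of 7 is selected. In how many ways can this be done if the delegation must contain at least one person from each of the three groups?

118

Total 7-person selections from all 10: C(10,7) = 120.
Selections missing a whole group: no altos → C(7,7) = 1; no tenors → C(6,7) = 0; no basses → C(7,7) = 1.
Add back selections omitting two groups (i.e. drawn from a single group): C(3,7) + C(4,7) + C(3,7) = 0.
By inclusion–exclusion: 120 − 2 + 0 = 118.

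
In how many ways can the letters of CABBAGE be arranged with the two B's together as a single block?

Treat the 2 copies of B as a single block. The multiset to arrange is then {BB, A, A, C, E, G}, 6 items in all.
That gives (6)!/(2!) = 360 arrangements.

360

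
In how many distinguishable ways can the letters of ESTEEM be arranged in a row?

ESTEEM has 6 letters with E appearing 3 times.
The number of distinct arrangements is 6!/(3!) = 720/6 = 120.

120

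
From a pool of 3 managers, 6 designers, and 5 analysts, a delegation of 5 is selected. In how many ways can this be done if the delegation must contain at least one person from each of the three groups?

1365

Total 5-person selections from all 14: C(14,5) = 2002.
Selections missing a whole group: no managers → C(11,5) = 462; no designers → C(8,5) = 56; no analysts → C(9,5) = 126.
Add back selections omitting two groups (i.e. drawn from a single group): C(3,5) + C(6,5) + C(5,5) = 7.
By inclusion–exclusion: 2002 − 644 + 7 = 1365.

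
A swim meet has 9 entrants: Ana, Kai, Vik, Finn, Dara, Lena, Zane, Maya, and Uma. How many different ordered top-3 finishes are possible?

There are 9 choices for 1st place, 8 for 2nd, and 7 for 3rd.
That gives 9 × 8 × 7 = 504.

504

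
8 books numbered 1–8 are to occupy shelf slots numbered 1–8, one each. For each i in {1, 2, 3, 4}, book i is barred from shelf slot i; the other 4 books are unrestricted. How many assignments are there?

24024

Let Aᵢ (for 1 ≤ i ≤ 4) be the placements that put book i in its forbidden shelf slot. Any j of these fix j positions, leaving (8−j)! ways to fill the rest, and there are C(4,j) ways to pick which j.
By inclusion–exclusion, the number of valid placements is Σ_{j=0}^{4} (−1)^j C(4,j)·(8−j)!.
Computing: 40320 − 20160 + 4320 − 480 + 24 = 24024.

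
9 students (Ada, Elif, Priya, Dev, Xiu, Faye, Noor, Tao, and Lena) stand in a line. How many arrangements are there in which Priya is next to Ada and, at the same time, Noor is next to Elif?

Treat {Priya,Ada} as one block (2 orders) and {Noor,Elif} as another (2 orders).
That leaves 7 units to arrange: 2 × 2 × 7! = 4 × 5040 = 20160.

20160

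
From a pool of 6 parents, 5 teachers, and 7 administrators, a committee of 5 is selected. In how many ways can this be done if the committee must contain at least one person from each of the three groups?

6055

Unrestricted: C(18,5) = 8568 ways to pick any 5 of the 18.
Selections missing a whole group: no parents → C(12,5) = 792; no teachers → C(13,5) = 1287; no administrators → C(11,5) = 462.
Add back selections omitting two groups (i.e. drawn from a single group): C(6,5) + C(5,5) + C(7,5) = 28.
By inclusion–exclusion: 8568 − 2541 + 28 = 6055.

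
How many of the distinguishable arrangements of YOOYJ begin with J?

6

Fix J in the first position and arrange the remaining 4 letters.
Those 4 letters have O appearing twice and Y appearing twice, giving (4)!/(2!·2!) = 6.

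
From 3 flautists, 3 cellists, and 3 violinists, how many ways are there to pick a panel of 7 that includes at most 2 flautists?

21

Split by how many flautists are chosen (0 through 2).
Sum: C(3,0)·C(6,7) + C(3,1)·C(6,6) + C(3,2)·C(6,5) = 0 + 3 + 18 = 21.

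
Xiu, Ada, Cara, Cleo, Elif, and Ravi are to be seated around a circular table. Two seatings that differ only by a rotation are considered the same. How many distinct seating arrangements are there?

120

Fix one person's seat to break rotational symmetry; the remaining 5 people can be arranged in (5)! = 120 ways.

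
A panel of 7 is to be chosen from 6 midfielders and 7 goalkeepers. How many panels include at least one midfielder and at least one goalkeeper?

Unrestricted: C(13,7) = 1716 ways to pick any 7 of the 13.
Selections missing a whole group: no midfielders → C(7,7) = 1; no goalkeepers → C(6,7) = 0.
Both groups omitted at once is impossible, so 1716 − 1 = 1715.

1715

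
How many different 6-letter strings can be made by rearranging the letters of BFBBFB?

15

The 6 letters of BFBBFB have repeats: B appearing 4 times and F appearing twice.
The number of distinct arrangements is 6!/(4!·2!) = 720/48 = 15.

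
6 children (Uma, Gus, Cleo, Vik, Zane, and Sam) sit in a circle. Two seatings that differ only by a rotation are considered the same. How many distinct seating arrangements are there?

Around a circle, 6 distinct people have 6!/6 = (5)! = 120 rotationally distinct seatings.

120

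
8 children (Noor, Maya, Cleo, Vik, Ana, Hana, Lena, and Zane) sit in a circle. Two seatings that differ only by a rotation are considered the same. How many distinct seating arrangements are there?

5040

Around a circle, 8 distinct people have 8!/8 = (7)! = 5040 rotationally distinct seatings.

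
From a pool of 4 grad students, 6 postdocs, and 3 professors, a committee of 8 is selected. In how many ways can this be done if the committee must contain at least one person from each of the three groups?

Total 8-person selections from all 13: C(13,8) = 1287.
Selections missing a whole group: no grad students → C(9,8) = 9; no postdocs → C(7,8) = 0; no professors → C(10,8) = 45.
Add back selections omitting two groups (i.e. drawn from a single group): C(4,8) + C(6,8) + C(3,8) = 0.
By inclusion–exclusion: 1287 − 54 + 0 = 1233.

1233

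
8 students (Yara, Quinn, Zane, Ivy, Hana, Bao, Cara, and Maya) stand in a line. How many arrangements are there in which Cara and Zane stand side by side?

Place the 6 others and the Cara-Zane pair as 7 objects in a line; the pair has 2 internal arrangements.
That gives 2 × 7! = 2 × 5040 = 10080.

10080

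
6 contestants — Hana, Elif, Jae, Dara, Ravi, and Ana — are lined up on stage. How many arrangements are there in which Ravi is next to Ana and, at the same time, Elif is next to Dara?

Treat {Ravi,Ana} as one block (2 orders) and {Elif,Dara} as another (2 orders).
That leaves 4 units to arrange: 2 × 2 × 4! = 4 × 24 = 96.

96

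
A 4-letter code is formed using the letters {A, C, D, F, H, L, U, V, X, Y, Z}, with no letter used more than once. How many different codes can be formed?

This is a permutation of 4 out of 11: P(11,4) = 11!/7!.
11 × 10 × 9 × 8 = 7920.

7920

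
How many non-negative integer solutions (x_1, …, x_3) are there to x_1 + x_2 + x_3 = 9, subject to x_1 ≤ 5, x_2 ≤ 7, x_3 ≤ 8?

Without the upper bounds there are C(11,2) = 55 ways to split 9 among 3 variables.
Subtract solutions that violate a single cap (substitute x_i' = x_i − (cap_i+1)): x_1 ≥ 6 gives C(5,2) = 10; x_2 ≥ 8 gives C(3,2) = 3; x_3 ≥ 9 gives C(2,2) = 1. Together 14.
No two caps can be exceeded simultaneously, so the pair terms are all 0.
By inclusion–exclusion the count is 55 − 14 + 0 = 41.

41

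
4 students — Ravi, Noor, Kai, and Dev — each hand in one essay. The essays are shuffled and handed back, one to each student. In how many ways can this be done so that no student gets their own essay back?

This is the derangement count D_4: permutations of 4 items with no fixed point.
By inclusion–exclusion this is Σ_{j=0}^{4} (−1)^j C(4,j)·(4−j)!.
Computing: 24 − 24 + 12 − 4 + 1 = 9.

9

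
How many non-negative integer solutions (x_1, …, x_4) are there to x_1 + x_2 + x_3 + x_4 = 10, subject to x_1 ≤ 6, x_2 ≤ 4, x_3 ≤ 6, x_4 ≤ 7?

Ignoring the caps, the number of non-negative solutions to x_1+…+x_4 = 10 is C(13,3) = 286.
Subtract solutions that violate a single cap (substitute x_i' = x_i − (cap_i+1)): x_1 ≥ 7 gives C(6,3) = 20; x_2 ≥ 5 gives C(8,3) = 56; x_3 ≥ 7 gives C(6,3) = 20; x_4 ≥ 8 gives C(5,3) = 10. Together 106.
No two caps can be exceeded simultaneously, so the pair terms are all 0.
By inclusion–exclusion the count is 286 − 106 + 0 = 180.

180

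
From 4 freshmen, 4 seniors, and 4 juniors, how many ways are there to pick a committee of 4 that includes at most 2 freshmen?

462

Split by how many freshmen are chosen (0 through 2).
Sum: C(4,0)·C(8,4) + C(4,1)·C(8,3) + C(4,2)·C(8,2) = 70 + 224 + 168 = 462.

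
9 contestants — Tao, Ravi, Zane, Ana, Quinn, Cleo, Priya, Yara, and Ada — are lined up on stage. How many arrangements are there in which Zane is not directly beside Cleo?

Of the 9! = 362880 arrangements, those with Zane and Cleo adjacent number 2 × 8! = 80640 (treat the pair as a block with 2 internal orders).
Complementary counting: 362880 − 80640 = 282240.

282240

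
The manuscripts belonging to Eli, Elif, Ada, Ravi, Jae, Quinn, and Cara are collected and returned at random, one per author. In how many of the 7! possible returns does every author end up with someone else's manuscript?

1854

This is the derangement count D_7: permutations of 7 items with no fixed point.
By inclusion–exclusion this is Σ_{j=0}^{7} (−1)^j C(7,j)·(7−j)!.
Computing: 5040 − 5040 + 2520 − 840 + 210 − 42 + 7 − 1 = 1854.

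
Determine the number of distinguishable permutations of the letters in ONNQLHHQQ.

15120

The 9 letters of ONNQLHHQQ have repeats: H appearing twice, N appearing twice, and Q appearing 3 times.
Dividing 9! = 362880 by 3!·2!·2! = 24 for the repeated letters gives 15120.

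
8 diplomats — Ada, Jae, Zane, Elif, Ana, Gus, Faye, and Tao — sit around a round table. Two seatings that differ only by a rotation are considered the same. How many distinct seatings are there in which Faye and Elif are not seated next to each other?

3600

All circular seatings of 8 people number (7)! = 5040.
Seatings with Faye beside Elif: treat them as a block with 2 internal orders, giving 2 × (6)! = 1440.
Subtracting, 5040 − 1440 = 3600.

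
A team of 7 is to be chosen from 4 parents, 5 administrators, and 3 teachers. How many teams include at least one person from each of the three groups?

747

Unrestricted: C(12,7) = 792 ways to pick any 7 of the 12.
Subtract selections that omit an entire group: no parents → C(8,7) = 8; no administrators → C(7,7) = 1; no teachers → C(9,7) = 36.
Add back selections omitting two groups (i.e. drawn from a single group): C(4,7) + C(5,7) + C(3,7) = 0.
By inclusion–exclusion: 792 − 45 + 0 = 747.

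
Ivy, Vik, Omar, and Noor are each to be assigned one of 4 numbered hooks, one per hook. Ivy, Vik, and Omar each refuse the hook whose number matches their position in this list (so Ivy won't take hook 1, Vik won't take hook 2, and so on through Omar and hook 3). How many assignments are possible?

11

Let Aᵢ (for i ∈ {1, 2, 3}) be the placements that put person i in their forbidden hook. Any j of these fix j positions, leaving (4−j)! ways to fill the rest, and there are C(3,j) ways to pick which j.
By inclusion–exclusion, the number of valid placements is Σ_{j=0}^{3} (−1)^j C(3,j)·(4−j)!.
Computing: 24 − 18 + 6 − 1 = 11.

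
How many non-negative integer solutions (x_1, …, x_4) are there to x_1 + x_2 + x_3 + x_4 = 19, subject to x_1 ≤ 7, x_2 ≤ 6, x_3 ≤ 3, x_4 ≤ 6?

By stars and bars, unrestricted non-negative solutions to x_1+…+x_4 = 19 number C(19+3,3) = 1540.
Subtract solutions that violate a single cap (substitute x_i' = x_i − (cap_i+1)): x_1 ≥ 8 gives C(14,3) = 364; x_2 ≥ 7 gives C(15,3) = 455; x_3 ≥ 4 gives C(18,3) = 816; x_4 ≥ 7 gives C(15,3) = 455. Together 2090.
Add back pairs where two caps are both exceeded: 35 + 120 + 35 + 165 + 56 + 165 = 576.
Subtract triples: 1 + 0 + 1 + 4 = 6.
By inclusion–exclusion the count is 1540 − 2090 + 576 − 6 = 20.

20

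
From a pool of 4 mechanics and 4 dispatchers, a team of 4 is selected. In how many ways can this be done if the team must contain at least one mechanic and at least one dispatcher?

Total 4-person selections from all 8: C(8,4) = 70.
Selections missing a whole group: no mechanics → C(4,4) = 1; no dispatchers → C(4,4) = 1.
Both groups omitted at once is impossible, so 70 − 2 = 68.

68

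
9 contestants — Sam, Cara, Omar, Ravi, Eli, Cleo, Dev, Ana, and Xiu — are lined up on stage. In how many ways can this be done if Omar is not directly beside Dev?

There are 9! = 362880 arrangements in all. If Omar and Dev are adjacent, merging them into one block gives 2·(8)! = 80640 arrangements.
Complementary counting: 362880 − 80640 = 282240.

282240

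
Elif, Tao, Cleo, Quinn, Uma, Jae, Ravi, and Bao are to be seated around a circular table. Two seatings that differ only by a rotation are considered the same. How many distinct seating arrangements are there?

Fix one person's seat to break rotational symmetry; the remaining 7 people can be arranged in (7)! = 5040 ways.

5040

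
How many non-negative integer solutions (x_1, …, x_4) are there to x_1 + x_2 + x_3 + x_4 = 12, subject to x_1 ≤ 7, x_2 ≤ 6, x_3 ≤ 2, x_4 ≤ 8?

139

Ignoring the caps, the number of non-negative solutions to x_1+…+x_4 = 12 is C(15,3) = 455.
Subtract solutions that violate a single cap (substitute x_i' = x_i − (cap_i+1)): x_1 ≥ 8 gives C(7,3) = 35; x_2 ≥ 7 gives C(8,3) = 56; x_3 ≥ 3 gives C(12,3) = 220; x_4 ≥ 9 gives C(6,3) = 20. Together 331.
Add back pairs where two caps are both exceeded: 0 + 4 + 0 + 10 + 0 + 1 = 15.
By inclusion–exclusion the count is 455 − 331 + 15 = 139.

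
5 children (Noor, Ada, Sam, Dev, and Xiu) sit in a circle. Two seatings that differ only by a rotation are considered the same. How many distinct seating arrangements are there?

Around a circle, 5 distinct people have 5!/5 = (4)! = 24 rotationally distinct seatings.

24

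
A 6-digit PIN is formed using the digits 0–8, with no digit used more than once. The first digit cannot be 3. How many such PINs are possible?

The first digit has 9−1 = 8 choices (anything except 3).
The remaining 5 digits are filled from the other 8 symbols without repetition: 8 × 7 × 6 × 5 × 4 = 6720.
Total: 8 × 6720 = 53760.

53760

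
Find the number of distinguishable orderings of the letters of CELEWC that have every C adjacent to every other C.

Treat the 2 copies of C as a single block. The multiset to arrange is then {CC, E, E, L, W}, 5 items in all.
That gives (5)!/(2!) = 60 arrangements.

60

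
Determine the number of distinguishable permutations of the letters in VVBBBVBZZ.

Letter multiplicities in VVBBBVBZZ: B×4, V×3, Z×2.
The number of distinct arrangements is 9!/(4!·3!·2!) = 362880/288 = 1260.

1260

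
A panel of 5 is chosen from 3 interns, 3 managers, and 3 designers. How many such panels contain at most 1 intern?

Split by how many interns are chosen (0 through 1).
Sum: C(3,0)·C(6,5) + C(3,1)·C(6,4) = 6 + 45 = 51.

51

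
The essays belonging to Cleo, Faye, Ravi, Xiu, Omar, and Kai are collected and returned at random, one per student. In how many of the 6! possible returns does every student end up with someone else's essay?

Let Aᵢ be the assignments in which student i gets their own essay. We want the size of the complement of A₁∪…∪A_6.
By inclusion–exclusion this is Σ_{j=0}^{6} (−1)^j C(6,j)·(6−j)!.
Computing: 720 − 720 + 360 − 120 + 30 − 6 + 1 = 265.

265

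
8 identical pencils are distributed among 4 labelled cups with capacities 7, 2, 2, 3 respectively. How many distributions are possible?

By stars and bars, unrestricted non-negative solutions to x_1+…+x_4 = 8 number C(8+3,3) = 165.
Subtract solutions that violate a single cap (substitute x_i' = x_i − (cap_i+1)): x_1 ≥ 8 gives C(3,3) = 1; x_2 ≥ 3 gives C(8,3) = 56; x_3 ≥ 3 gives C(8,3) = 56; x_4 ≥ 4 gives C(7,3) = 35. Together 148.
Add back pairs where two caps are both exceeded: 0 + 0 + 0 + 10 + 4 + 4 = 18.
By inclusion–exclusion the count is 165 − 148 + 18 = 35.

35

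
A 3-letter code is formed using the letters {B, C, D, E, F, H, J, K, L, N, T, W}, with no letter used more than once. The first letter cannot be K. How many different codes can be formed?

1210

The first letter has 12−1 = 11 choices (anything except K).
The remaining 2 letters are filled from the other 11 symbols without repetition: 11 × 10 = 110.
Total: 11 × 110 = 1210.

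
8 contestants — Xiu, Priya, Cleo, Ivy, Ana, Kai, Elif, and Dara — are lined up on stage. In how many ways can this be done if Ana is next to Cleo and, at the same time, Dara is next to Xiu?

Treat {Ana,Cleo} as one block (2 orders) and {Dara,Xiu} as another (2 orders).
That leaves 6 units to arrange: 2 × 2 × 6! = 4 × 720 = 2880.

2880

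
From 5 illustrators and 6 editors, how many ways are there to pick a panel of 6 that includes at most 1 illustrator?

31

Split by how many illustrators are chosen (0 through 1).
Sum: C(5,0)·C(6,6) + C(5,1)·C(6,5) = 1 + 30 = 31.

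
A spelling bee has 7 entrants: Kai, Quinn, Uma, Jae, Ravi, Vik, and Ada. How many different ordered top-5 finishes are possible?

2520

There are 7 choices for 1st place, 6 for 2nd, and so on down to 3 for position 5.
That gives 7 × 6 × 5 × 4 × 3 = 2520.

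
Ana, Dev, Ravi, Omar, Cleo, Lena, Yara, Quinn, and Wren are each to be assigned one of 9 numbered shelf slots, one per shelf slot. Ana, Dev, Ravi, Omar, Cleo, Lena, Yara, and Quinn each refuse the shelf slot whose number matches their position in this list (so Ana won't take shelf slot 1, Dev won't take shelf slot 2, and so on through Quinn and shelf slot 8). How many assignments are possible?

148329

Let Aᵢ (for 1 ≤ i ≤ 8) be the placements that put person i in their forbidden shelf slot. Any j of these fix j positions, leaving (9−j)! ways to fill the rest, and there are C(8,j) ways to pick which j.
By inclusion–exclusion, the number of valid placements is Σ_{j=0}^{8} (−1)^j C(8,j)·(9−j)!.
Computing: 362880 − 322560 + 141120 − 40320 + 8400 − 1344 + 168 − 16 + 1 = 148329.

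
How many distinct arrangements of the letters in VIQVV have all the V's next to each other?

6

Treat the 3 copies of V as a single block. The multiset to arrange is then {VVV, I, Q}, 3 items in all.
All 3 items are distinct, so there are (3)! = 6 arrangements.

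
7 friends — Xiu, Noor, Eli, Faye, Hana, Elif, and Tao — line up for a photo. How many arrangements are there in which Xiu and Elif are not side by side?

3600

There are 7! = 5040 arrangements in all. If Xiu and Elif are adjacent, merging them into one block gives 2·(6)! = 1440 arrangements.
Complementary counting: 5040 − 1440 = 3600.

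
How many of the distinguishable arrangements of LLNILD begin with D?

With the first slot taken by D, it remains to arrange the other 5 letters (LLNIL).
Those 5 letters have L appearing 3 times, giving (5)!/(3!) = 20.

20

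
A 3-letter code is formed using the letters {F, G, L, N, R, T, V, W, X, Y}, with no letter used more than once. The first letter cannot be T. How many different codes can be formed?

The first letter has 10−1 = 9 choices (anything except T).
The remaining 2 letters are filled from the other 9 symbols without repetition: 9 × 8 = 72.
Total: 9 × 72 = 648.

648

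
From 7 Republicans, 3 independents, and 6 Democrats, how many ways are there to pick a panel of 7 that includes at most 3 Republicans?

7680

Split by how many Republicans are chosen (0 through 3).
Sum: C(7,0)·C(9,7) + C(7,1)·C(9,6) + C(7,2)·C(9,5) + C(7,3)·C(9,4) = 36 + 588 + 2646 + 4410 = 7680.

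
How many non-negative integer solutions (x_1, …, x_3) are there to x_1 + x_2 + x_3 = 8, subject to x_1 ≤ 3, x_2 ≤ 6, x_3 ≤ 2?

Ignoring the caps, the number of non-negative solutions to x_1+…+x_3 = 8 is C(10,2) = 45.
Subtract solutions that violate a single cap (substitute x_i' = x_i − (cap_i+1)): x_1 ≥ 4 gives C(6,2) = 15; x_2 ≥ 7 gives C(3,2) = 3; x_3 ≥ 3 gives C(7,2) = 21. Together 39.
Add back pairs where two caps are both exceeded: 0 + 3 + 0 = 3.
By inclusion–exclusion the count is 45 − 39 + 3 = 9.

9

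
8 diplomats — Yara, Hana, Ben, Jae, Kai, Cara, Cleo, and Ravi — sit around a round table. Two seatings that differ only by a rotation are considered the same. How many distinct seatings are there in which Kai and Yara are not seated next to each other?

All circular seatings of 8 people number (7)! = 5040.
Those with Kai next to Yara: fuse the pair into one unit and seat 7 units around a circle — 2·(6)! = 1440.
Subtracting, 5040 − 1440 = 3600.

3600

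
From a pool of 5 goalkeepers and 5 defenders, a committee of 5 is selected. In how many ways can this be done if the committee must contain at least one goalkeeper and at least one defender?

With no constraint there are C(10,5) = 252 possible selections.
Selections missing a whole group: no goalkeepers → C(5,5) = 1; no defenders → C(5,5) = 1.
Both groups omitted at once is impossible, so 252 − 2 = 250.

250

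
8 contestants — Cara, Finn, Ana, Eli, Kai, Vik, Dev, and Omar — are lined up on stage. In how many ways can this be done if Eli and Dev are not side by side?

30240

Of the 8! = 40320 arrangements, those with Eli and Dev adjacent number 2 × 7! = 10080 (treat the pair as a block with 2 internal orders).
Complementary counting: 40320 − 10080 = 30240.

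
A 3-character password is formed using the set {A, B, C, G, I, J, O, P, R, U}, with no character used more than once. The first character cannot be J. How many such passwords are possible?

The first character has 10−1 = 9 choices (anything except J).
The remaining 2 characters are filled from the other 9 symbols without repetition: 9 × 8 = 72.
Total: 9 × 72 = 648.

648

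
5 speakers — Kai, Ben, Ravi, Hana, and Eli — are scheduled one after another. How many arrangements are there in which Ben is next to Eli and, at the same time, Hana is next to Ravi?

24

Treat {Ben,Eli} as one block (2 orders) and {Hana,Ravi} as another (2 orders).
That leaves 3 units to arrange: 2 × 2 × 3! = 4 × 6 = 24.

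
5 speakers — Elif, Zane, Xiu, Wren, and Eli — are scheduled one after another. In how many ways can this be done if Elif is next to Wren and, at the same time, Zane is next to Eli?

Treat {Elif,Wren} as one block (2 orders) and {Zane,Eli} as another (2 orders).
That leaves 3 units to arrange: 2 × 2 × 3! = 4 × 6 = 24.

24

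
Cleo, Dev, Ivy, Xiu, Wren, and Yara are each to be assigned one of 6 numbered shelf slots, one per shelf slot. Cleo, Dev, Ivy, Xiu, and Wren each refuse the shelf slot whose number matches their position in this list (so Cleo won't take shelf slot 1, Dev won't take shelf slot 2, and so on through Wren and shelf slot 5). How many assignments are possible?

Let Aᵢ (for 1 ≤ i ≤ 5) be the placements that put person i in their forbidden shelf slot. Any j of these fix j positions, leaving (6−j)! ways to fill the rest, and there are C(5,j) ways to pick which j.
By inclusion–exclusion, the number of valid placements is Σ_{j=0}^{5} (−1)^j C(5,j)·(6−j)!.
Computing: 720 − 600 + 240 − 60 + 10 − 1 = 309.

309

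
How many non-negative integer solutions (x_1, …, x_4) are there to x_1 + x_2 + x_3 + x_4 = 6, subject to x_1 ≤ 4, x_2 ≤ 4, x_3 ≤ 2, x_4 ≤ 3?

46

By stars and bars, unrestricted non-negative solutions to x_1+…+x_4 = 6 number C(6+3,3) = 84.
Subtract solutions that violate a single cap (substitute x_i' = x_i − (cap_i+1)): x_1 ≥ 5 gives C(4,3) = 4; x_2 ≥ 5 gives C(4,3) = 4; x_3 ≥ 3 gives C(6,3) = 20; x_4 ≥ 4 gives C(5,3) = 10. Together 38.
No two caps can be exceeded simultaneously, so the pair terms are all 0.
By inclusion–exclusion the count is 84 − 38 + 0 = 46.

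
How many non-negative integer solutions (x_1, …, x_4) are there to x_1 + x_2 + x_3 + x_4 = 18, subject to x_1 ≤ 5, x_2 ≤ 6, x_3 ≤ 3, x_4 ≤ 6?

Without the upper bounds there are C(21,3) = 1330 ways to split 18 among 4 variables.
Subtract solutions that violate a single cap (substitute x_i' = x_i − (cap_i+1)): x_1 ≥ 6 gives C(15,3) = 455; x_2 ≥ 7 gives C(14,3) = 364; x_3 ≥ 4 gives C(17,3) = 680; x_4 ≥ 7 gives C(14,3) = 364. Together 1863.
Add back pairs where two caps are both exceeded: 56 + 165 + 56 + 120 + 35 + 120 = 552.
Subtract triples: 4 + 0 + 4 + 1 = 9.
By inclusion–exclusion the count is 1330 − 1863 + 552 − 9 = 10.

10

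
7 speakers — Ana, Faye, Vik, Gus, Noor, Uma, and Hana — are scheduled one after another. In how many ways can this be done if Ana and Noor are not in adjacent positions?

3600

Of the 7! = 5040 arrangements, those with Ana and Noor adjacent number 2 × 6! = 1440 (treat the pair as a block with 2 internal orders).
Complementary counting: 5040 − 1440 = 3600.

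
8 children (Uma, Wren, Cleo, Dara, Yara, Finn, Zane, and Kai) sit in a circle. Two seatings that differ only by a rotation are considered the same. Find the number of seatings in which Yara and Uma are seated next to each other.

Glue Yara and Uma into a block (2 internal orders). Seating 7 units around a circle gives (6)! arrangements.
So 2 × (6)! = 2 × 720 = 1440.

1440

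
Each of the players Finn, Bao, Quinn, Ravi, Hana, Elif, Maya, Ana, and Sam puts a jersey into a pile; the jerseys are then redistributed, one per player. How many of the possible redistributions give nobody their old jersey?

133496

Let Aᵢ be the assignments in which player i gets their old jersey. We want the size of the complement of A₁∪…∪A_9.
By inclusion–exclusion this is Σ_{j=0}^{9} (−1)^j C(9,j)·(9−j)!.
Computing: 362880 − 362880 + 181440 − 60480 + 15120 − 3024 + 504 − 72 + 9 − 1 = 133496.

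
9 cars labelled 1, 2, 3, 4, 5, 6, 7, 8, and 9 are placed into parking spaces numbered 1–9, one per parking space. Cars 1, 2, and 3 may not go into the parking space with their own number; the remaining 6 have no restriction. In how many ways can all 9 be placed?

256320

Let Aᵢ (for i ∈ {1, 2, 3}) be the placements that put car i in its forbidden parking space. Any j of these fix j positions, leaving (9−j)! ways to fill the rest, and there are C(3,j) ways to pick which j.
By inclusion–exclusion, the number of valid placements is Σ_{j=0}^{3} (−1)^j C(3,j)·(9−j)!.
Computing: 362880 − 120960 + 15120 − 720 = 256320.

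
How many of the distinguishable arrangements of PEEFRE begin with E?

Fix E in the first position and arrange the remaining 5 letters.
Those 5 letters have E appearing twice, giving (5)!/(2!) = 60.

60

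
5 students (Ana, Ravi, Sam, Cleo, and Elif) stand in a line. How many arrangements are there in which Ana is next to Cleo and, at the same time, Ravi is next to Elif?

24

Treat {Ana,Cleo} as one block (2 orders) and {Ravi,Elif} as another (2 orders).
That leaves 3 units to arrange: 2 × 2 × 3! = 4 × 6 = 24.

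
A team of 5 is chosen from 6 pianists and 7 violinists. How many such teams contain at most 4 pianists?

1281

Split by how many pianists are chosen (0 through 4).
Sum: C(6,0)·C(7,5) + C(6,1)·C(7,4) + C(6,2)·C(7,3) + C(6,3)·C(7,2) + C(6,4)·C(7,1) = 21 + 210 + 525 + 420 + 105 = 1281.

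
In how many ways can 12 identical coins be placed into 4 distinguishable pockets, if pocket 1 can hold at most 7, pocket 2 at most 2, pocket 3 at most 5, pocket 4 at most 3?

42

By stars and bars, unrestricted non-negative solutions to x_1+…+x_4 = 12 number C(12+3,3) = 455.
Subtract solutions that violate a single cap (substitute x_i' = x_i − (cap_i+1)): x_1 ≥ 8 gives C(7,3) = 35; x_2 ≥ 3 gives C(12,3) = 220; x_3 ≥ 6 gives C(9,3) = 84; x_4 ≥ 4 gives C(11,3) = 165. Together 504.
Add back pairs where two caps are both exceeded: 4 + 0 + 1 + 20 + 56 + 10 = 91.
By inclusion–exclusion the count is 455 − 504 + 91 = 42.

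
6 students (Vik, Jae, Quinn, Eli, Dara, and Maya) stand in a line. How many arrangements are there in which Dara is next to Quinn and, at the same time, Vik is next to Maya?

96

Treat {Dara,Quinn} as one block (2 orders) and {Vik,Maya} as another (2 orders).
That leaves 4 units to arrange: 2 × 2 × 4! = 4 × 24 = 96.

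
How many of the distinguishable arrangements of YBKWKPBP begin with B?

1260

With the first slot taken by B, it remains to arrange the other 7 letters (YKWKPBP).
Those 7 letters have K appearing twice and P appearing twice, giving (7)!/(2!·2!) = 1260.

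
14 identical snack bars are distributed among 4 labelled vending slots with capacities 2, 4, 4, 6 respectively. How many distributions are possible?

10

Ignoring the caps, the number of non-negative solutions to x_1+…+x_4 = 14 is C(17,3) = 680.
Subtract solutions that violate a single cap (substitute x_i' = x_i − (cap_i+1)): x_1 ≥ 3 gives C(14,3) = 364; x_2 ≥ 5 gives C(12,3) = 220; x_3 ≥ 5 gives C(12,3) = 220; x_4 ≥ 7 gives C(10,3) = 120. Together 924.
Add back pairs where two caps are both exceeded: 84 + 84 + 35 + 35 + 10 + 10 = 258.
Subtract triples: 4 + 0 + 0 + 0 = 4.
By inclusion–exclusion the count is 680 − 924 + 258 − 4 = 10.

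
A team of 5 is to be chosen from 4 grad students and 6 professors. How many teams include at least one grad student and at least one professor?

246

With no constraint there are C(10,5) = 252 possible selections.
Subtract selections that omit an entire group: no grad students → C(6,5) = 6; no professors → C(4,5) = 0.
Both groups omitted at once is impossible, so 252 − 6 = 246.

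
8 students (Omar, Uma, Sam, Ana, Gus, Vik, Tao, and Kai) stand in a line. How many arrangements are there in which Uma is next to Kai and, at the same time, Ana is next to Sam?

2880

Treat {Uma,Kai} as one block (2 orders) and {Ana,Sam} as another (2 orders).
That leaves 6 units to arrange: 2 × 2 × 6! = 4 × 720 = 2880.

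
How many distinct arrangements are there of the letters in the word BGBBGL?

60

The 6 letters of BGBBGL have repeats: B appearing 3 times and G appearing twice.
The number of distinct arrangements is 6!/(3!·2!) = 720/12 = 60.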